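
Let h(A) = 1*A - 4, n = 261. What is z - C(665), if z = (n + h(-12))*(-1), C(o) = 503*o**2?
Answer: -222439420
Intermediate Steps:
h(A) = -4 + A (h(A) = A - 4 = -4 + A)
z = -245 (z = (261 + (-4 - 12))*(-1) = (261 - 16)*(-1) = 245*(-1) = -245)
z - C(665) = -245 - 503*665**2 = -245 - 503*442225 = -245 - 1*222439175 = -245 - 222439175 = -222439420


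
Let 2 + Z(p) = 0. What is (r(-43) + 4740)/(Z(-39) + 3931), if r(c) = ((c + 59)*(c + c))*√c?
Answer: 4740/3929 - 1376*I*√43/3929 ≈ 1.2064 - 2.2965*I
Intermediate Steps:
Z(p) = -2 (Z(p) = -2 + 0 = -2)
r(c) = 2*c^(3/2)*(59 + c) (r(c) = ((59 + c)*(2*c))*√c = (2*c*(59 + c))*√c = 2*c^(3/2)*(59 + c))
(r(-43) + 4740)/(Z(-39) + 3931) = (2*(-43)^(3/2)*(59 - 43) + 4740)/(-2 + 3931) = (2*(-43*I*√43)*16 + 4740)/3929 = (-1376*I*√43 + 4740)*(1/3929) = (4740 - 1376*I*√43)*(1/3929) = 4740/3929 - 1376*I*√43/3929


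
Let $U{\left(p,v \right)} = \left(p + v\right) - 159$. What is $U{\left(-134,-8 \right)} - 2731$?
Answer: $-3032$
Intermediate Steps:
$U{\left(p,v \right)} = -159 + p + v$
$U{\left(-134,-8 \right)} - 2731 = \left(-159 - 134 - 8\right) - 2731 = -301 - 2731 = -3032$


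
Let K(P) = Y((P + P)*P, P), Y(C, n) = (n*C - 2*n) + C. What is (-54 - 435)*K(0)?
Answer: 0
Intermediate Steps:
Y(C, n) = C - 2*n + C*n (Y(C, n) = (C*n - 2*n) + C = (-2*n + C*n) + C = C - 2*n + C*n)
K(P) = -2*P + 2*P**2 + 2*P**3 (K(P) = (P + P)*P - 2*P + ((P + P)*P)*P = (2*P)*P - 2*P + ((2*P)*P)*P = 2*P**2 - 2*P + (2*P**2)*P = 2*P**2 - 2*P + 2*P**3 = -2*P + 2*P**2 + 2*P**3)
(-54 - 435)*K(0) = (-54 - 435)*(2*0*(-1 + 0 + 0**2)) = -978*0*(-1 + 0 + 0) = -978*0*(-1) = -489*0 = 0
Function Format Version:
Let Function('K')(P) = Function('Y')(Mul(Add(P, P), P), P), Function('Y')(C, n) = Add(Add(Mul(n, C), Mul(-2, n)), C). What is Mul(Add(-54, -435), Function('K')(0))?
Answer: 0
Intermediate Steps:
Function('Y')(C, n) = Add(C, Mul(-2, n), Mul(C, n)) (Function('Y')(C, n) = Add(Add(Mul(C, n), Mul(-2, n)), C) = Add(Add(Mul(-2, n), Mul(C, n)), C) = Add(C, Mul(-2, n), Mul(C, n)))
Function('K')(P) = Add(Mul(-2, P), Mul(2, Pow(P, 2)), Mul(2, Pow(P, 3))) (Function('K')(P) = Add(Mul(Add(P, P), P), Mul(-2, P), Mul(Mul(Add(P, P), P), P)) = Add(Mul(Mul(2, P), P), Mul(-2, P), Mul(Mul(Mul(2, P), P), P)) = Add(Mul(2, Pow(P, 2)), Mul(-2, P), Mul(Mul(2, Pow(P, 2)), P)) = Add(Mul(2, Pow(P, 2)), Mul(-2, P), Mul(2, Pow(P, 3))) = Add(Mul(-2, P), Mul(2, Pow(P, 2)), Mul(2, Pow(P, 3))))
Mul(Add(-54, -435), Function('K')(0)) = Mul(Add(-54, -435), Mul(2, 0, Add(-1, 0, Pow(0, 2)))) = Mul(-489, Mul(2, 0, Add(-1, 0, 0))) = Mul(-489, Mul(2, 0, -1)) = Mul(-489, 0) = 0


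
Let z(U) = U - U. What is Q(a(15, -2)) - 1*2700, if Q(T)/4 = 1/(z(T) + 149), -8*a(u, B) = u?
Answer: -402296/149 ≈ -2700.0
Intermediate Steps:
z(U) = 0
a(u, B) = -u/8
Q(T) = 4/149 (Q(T) = 4/(0 + 149) = 4/149)
Q(a(15, -2)) - 1*2700 = 4/149 - 1*2700 = 4/149 - 2700 = -402296/149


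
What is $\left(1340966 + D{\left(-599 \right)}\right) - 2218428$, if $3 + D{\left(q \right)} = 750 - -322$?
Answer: $-876393$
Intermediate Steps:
$D{\left(q \right)} = 1069$ ($D{\left(q \right)} = -3 + \left(750 - -322\right) = -3 + \left(750 + 322\right) = -3 + 1072 = 1069$)
$\left(1340966 + D{\left(-599 \right)}\right) - 2218428 = \left(1340966 + 1069\right) - 2218428 = 1342035 - 2218428 = -876393$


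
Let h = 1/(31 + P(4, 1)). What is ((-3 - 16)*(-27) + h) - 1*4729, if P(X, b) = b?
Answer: -134911/32 ≈ -4216.0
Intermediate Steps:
h = 1/32 (h = 1/(31 + 1) = 1/32 ≈ 0.031250)
((-3 - 16)*(-27) + h) - 1*4729 = ((-3 - 16)*(-27) + 1/32) - 1*4729 = (-19*(-27) + 1/32) - 4729 = (513 + 1/32) - 4729 = 16417/32 - 4729 = -134911/32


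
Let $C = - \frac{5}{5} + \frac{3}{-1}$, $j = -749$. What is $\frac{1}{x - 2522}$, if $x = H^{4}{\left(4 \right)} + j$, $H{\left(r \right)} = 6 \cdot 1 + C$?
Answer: $- \frac{1}{3255} \approx -0.00030722$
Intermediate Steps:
$C = -4$ ($C = \left(-5\right) \frac{1}{5} + 3 \left(-1\right) = -1 - 3 = -4$)
$H{\left(r \right)} = 2$ ($H{\left(r \right)} = 6 \cdot 1 - 4 = 6 - 4 = 2$)
$x = -733$ ($x = 2^{4} - 749 = 16 - 749 = -733$)
$\frac{1}{x - 2522} = \frac{1}{-733 - 2522} = \frac{1}{-3255} = - \frac{1}{3255}$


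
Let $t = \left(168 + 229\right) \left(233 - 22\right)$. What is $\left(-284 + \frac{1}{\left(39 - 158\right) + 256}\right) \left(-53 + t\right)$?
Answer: $- \frac{3257060598}{137} \approx -2.3774 \cdot 10^{7}$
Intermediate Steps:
$t = 83767$ ($t = 397 \cdot 211 = 83767$)
$\left(-284 + \frac{1}{\left(39 - 158\right) + 256}\right) \left(-53 + t\right) = \left(-284 + \frac{1}{\left(39 - 158\right) + 256}\right) \left(-53 + 83767\right) = \left(-284 + \frac{1}{\left(39 - 158\right) + 256}\right) 83714 = \left(-284 + \frac{1}{-119 + 256}\right) 83714 = \left(-284 + \frac{1}{137}\right) 83714 = \left(- \frac{38907}{137}\right) 83714 = - \frac{3257060598}{137}$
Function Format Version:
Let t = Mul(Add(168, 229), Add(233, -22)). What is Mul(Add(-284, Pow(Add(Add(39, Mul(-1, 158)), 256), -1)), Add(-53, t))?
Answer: Rational(-3257060598, 137) ≈ -2.3774e+7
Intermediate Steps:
t = 83767 (t = Mul(397, 211) = 83767)
Mul(Add(-284, Pow(Add(Add(39, Mul(-1, 158)), 256), -1)), Add(-53, t)) = Mul(Add(-284, Pow(Add(Add(39, Mul(-1, 158)), 256), -1)), Add(-53, 83767)) = Mul(Add(-284, Pow(Add(Add(39, -158), 256), -1)), 83714) = Mul(Add(-284, Pow(Add(-119, 256), -1)), 83714) = Mul(Add(-284, Pow(137, -1)), 83714) = Mul(Add(-284, Rational(1, 137)), 83714) = Mul(Rational(-38907, 137), 83714) = Rational(-3257060598, 137)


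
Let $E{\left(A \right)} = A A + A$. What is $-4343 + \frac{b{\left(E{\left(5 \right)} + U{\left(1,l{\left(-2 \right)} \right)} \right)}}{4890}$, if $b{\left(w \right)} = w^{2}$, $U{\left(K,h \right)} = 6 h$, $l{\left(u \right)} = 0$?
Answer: $- \frac{707879}{163} \approx -4342.8$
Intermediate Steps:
$E{\left(A \right)} = A + A^{2}$ ($E{\left(A \right)} = A^{2} + A = A + A^{2}$)
$-4343 + \frac{b{\left(E{\left(5 \right)} + U{\left(1,l{\left(-2 \right)} \right)} \right)}}{4890} = -4343 + \frac{\left(5 \left(1 + 5\right) + 6 \cdot 0\right)^{2}}{4890} = -4343 + \left(5 \cdot 6 + 0\right)^{2} \cdot \frac{1}{4890} = -4343 + \left(30 + 0\right)^{2} \cdot \frac{1}{4890} = -4343 + 30^{2} \cdot \frac{1}{4890} = -4343 + 900 \cdot \frac{1}{4890} = -4343 + \frac{30}{163} = - \frac{707879}{163}$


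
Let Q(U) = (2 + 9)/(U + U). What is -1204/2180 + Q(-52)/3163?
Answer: -99020547/179278840 ≈ -0.55233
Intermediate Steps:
Q(U) = 11/(2*U) (Q(U) = 11/((2*U)) = 11*(1/(2*U)) = 11/(2*U))
-1204/2180 + Q(-52)/3163 = -1204/2180 + ((11/2)/(-52))/3163 = -1204*1/2180 + ((11/2)*(-1/52))*(1/3163) = -301/545 - 11/104*1/3163 = -301/545 - 11/328952 = -99020547/179278840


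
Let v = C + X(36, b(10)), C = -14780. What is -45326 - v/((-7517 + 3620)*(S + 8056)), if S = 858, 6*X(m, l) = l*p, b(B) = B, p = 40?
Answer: -2361792249632/52106787 ≈ -45326.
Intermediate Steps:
X(m, l) = 20*l/3 (X(m, l) = (l*40)/6 = (40*l)/6 = 20*l/3)
v = -44140/3 (v = -14780 + (20/3)*10 = -14780 + 200/3 = -44140/3 ≈ -14713.)
-45326 - v/((-7517 + 3620)*(S + 8056)) = -45326 - (-44140)/(3*((-7517 + 3620)*(858 + 8056))) = -45326 - (-44140)/(3*((-3897*8914))) = -45326 - (-44140)/(3*(-34737858)) = -45326 - (-44140)*(-1)/(3*34737858) = -45326 - 1*22070/52106787 = -45326 - 22070/52106787 = -2361792249632/52106787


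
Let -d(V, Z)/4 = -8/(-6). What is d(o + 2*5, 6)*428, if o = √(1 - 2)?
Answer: -6848/3 ≈ -2282.7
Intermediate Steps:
o = I (o = √(-1) = I ≈ 1.0*I)
d(V, Z) = -16/3 (d(V, Z) = -(-32)/(-6) = -(-32)*(-1)/6 = -4*4/3 = -16/3)
d(o + 2*5, 6)*428 = -16/3*428 = -6848/3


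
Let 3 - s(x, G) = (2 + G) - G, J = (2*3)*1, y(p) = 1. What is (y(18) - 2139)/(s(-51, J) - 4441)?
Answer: 1069/2220 ≈ 0.48153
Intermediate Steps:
J = 6 (J = 6*1 = 6)
s(x, G) = 1 (s(x, G) = 3 - ((2 + G) - G) = 3 - 1*2 = 3 - 2 = 1)
(y(18) - 2139)/(s(-51, J) - 4441) = (1 - 2139)/(1 - 4441) = -2138/(-4440) = -2138*(-1/4440) = 1069/2220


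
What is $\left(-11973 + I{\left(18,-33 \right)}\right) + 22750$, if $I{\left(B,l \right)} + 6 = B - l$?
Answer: $10822$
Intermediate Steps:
$I{\left(B,l \right)} = -6 + B - l$ ($I{\left(B,l \right)} = -6 + \left(B - l\right) = -6 + B - l$)
$\left(-11973 + I{\left(18,-33 \right)}\right) + 22750 = \left(-11973 - -45\right) + 22750 = \left(-11973 + \left(-6 + 18 + 33\right)\right) + 22750 = \left(-11973 + 45\right) + 22750 = -11928 + 22750 = 10822$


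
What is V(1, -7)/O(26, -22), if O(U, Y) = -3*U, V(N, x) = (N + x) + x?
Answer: ⅙ ≈ 0.16667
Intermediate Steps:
V(N, x) = N + 2*x
V(1, -7)/O(26, -22) = (1 + 2*(-7))/((-3*26)) = (1 - 14)/(-78) = -13*(-1/78) = ⅙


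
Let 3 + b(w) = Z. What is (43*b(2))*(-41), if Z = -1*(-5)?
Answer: -3526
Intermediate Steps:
Z = 5
b(w) = 2 (b(w) = -3 + 5 = 2)
(43*b(2))*(-41) = (43*2)*(-41) = 86*(-41) = -3526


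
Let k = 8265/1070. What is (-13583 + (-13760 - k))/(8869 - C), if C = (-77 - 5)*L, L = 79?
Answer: -5853055/3284258 ≈ -1.7822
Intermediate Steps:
k = 1653/214 (k = 8265*(1/1070) = 1653/214 ≈ 7.7243)
C = -6478 (C = (-77 - 5)*79 = -82*79 = -6478)
(-13583 + (-13760 - k))/(8869 - C) = (-13583 + (-13760 - 1*1653/214))/(8869 - 1*(-6478)) = (-13583 + (-13760 - 1653/214))/(8869 + 6478) = (-13583 - 2946293/214)/15347 = -5853055/214*1/15347 = -5853055/3284258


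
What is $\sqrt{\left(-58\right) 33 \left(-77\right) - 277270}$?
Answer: $2 i \sqrt{32473} \approx 360.41 i$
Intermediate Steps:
$\sqrt{\left(-58\right) 33 \left(-77\right) - 277270} = \sqrt{\left(-1914\right) \left(-77\right) - 277270} = \sqrt{147378 - 277270} = \sqrt{-129892} = 2 i \sqrt{32473}$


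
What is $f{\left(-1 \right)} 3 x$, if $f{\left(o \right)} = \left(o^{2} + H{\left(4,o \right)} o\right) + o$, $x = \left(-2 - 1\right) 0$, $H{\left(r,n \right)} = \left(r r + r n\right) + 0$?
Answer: $0$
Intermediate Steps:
$H{\left(r,n \right)} = r^{2} + n r$ ($H{\left(r,n \right)} = \left(r^{2} + n r\right) + 0 = r^{2} + n r$)
$x = 0$ ($x = \left(-3\right) 0 = 0$)
$f{\left(o \right)} = o + o^{2} + o \left(16 + 4 o\right)$ ($f{\left(o \right)} = \left(o^{2} + 4 \left(o + 4\right) o\right) + o = \left(o^{2} + 4 \left(4 + o\right) o\right) + o = \left(o^{2} + \left(16 + 4 o\right) o\right) + o = \left(o^{2} + o \left(16 + 4 o\right)\right) + o = o + o^{2} + o \left(16 + 4 o\right)$)
$f{\left(-1 \right)} 3 x = - (17 + 5 \left(-1\right)) 3 \cdot 0 = - (17 - 5) 3 \cdot 0 = \left(-1\right) 12 \cdot 3 \cdot 0 = \left(-12\right) 3 \cdot 0 = \left(-36\right) 0 = 0$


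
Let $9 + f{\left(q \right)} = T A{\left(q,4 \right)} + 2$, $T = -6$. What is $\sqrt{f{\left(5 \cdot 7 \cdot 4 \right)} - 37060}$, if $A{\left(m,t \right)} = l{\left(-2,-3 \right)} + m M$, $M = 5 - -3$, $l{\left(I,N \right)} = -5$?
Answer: $7 i \sqrt{893} \approx 209.18 i$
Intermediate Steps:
$M = 8$ ($M = 5 + 3 = 8$)
$A{\left(m,t \right)} = -5 + 8 m$ ($A{\left(m,t \right)} = -5 + m 8 = -5 + 8 m$)
$f{\left(q \right)} = 23 - 48 q$ ($f{\left(q \right)} = -9 - \left(-2 + 6 \left(-5 + 8 q\right)\right) = -9 + \left(\left(30 - 48 q\right) + 2\right) = -9 - \left(-32 + 48 q\right) = 23 - 48 q$)
$\sqrt{f{\left(5 \cdot 7 \cdot 4 \right)} - 37060} = \sqrt{\left(23 - 48 \cdot 5 \cdot 7 \cdot 4\right) - 37060} = \sqrt{\left(23 - 48 \cdot 35 \cdot 4\right) - 37060} = \sqrt{\left(23 - 6720\right) - 37060} = \sqrt{-6697 - 37060} = \sqrt{-43757} = 7 i \sqrt{893}$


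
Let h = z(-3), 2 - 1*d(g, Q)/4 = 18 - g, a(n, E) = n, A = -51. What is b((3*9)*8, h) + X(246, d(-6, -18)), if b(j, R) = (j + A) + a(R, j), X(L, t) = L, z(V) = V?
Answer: 408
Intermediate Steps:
d(g, Q) = -64 + 4*g (d(g, Q) = 8 - 4*(18 - g) = 8 + (-72 + 4*g) = -64 + 4*g)
h = -3
b(j, R) = -51 + R + j (b(j, R) = (j - 51) + R = (-51 + j) + R = -51 + R + j)
b((3*9)*8, h) + X(246, d(-6, -18)) = (-51 - 3 + (3*9)*8) + 246 = (-51 - 3 + 27*8) + 246 = (-51 - 3 + 216) + 246 = 162 + 246 = 408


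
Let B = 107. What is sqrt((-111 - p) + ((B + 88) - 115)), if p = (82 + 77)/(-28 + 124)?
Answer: I*sqrt(2090)/8 ≈ 5.7146*I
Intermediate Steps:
p = 53/32 (p = 159/96 = 159*(1/96) = 53/32 ≈ 1.6563)
sqrt((-111 - p) + ((B + 88) - 115)) = sqrt((-111 - 1*53/32) + ((107 + 88) - 115)) = sqrt((-111 - 53/32) + (195 - 115)) = sqrt(-3605/32 + 80) = sqrt(-1045/32) = I*sqrt(2090)/8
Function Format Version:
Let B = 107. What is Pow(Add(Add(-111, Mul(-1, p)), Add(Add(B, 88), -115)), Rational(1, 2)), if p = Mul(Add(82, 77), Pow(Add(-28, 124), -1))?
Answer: Mul(Rational(1, 8), I, Pow(2090, Rational(1, 2))) ≈ Mul(5.7146, I)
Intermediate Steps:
p = Rational(53, 32) (p = Mul(159, Pow(96, -1)) = Mul(159, Rational(1, 96)) = Rational(53, 32) ≈ 1.6563)
Pow(Add(Add(-111, Mul(-1, p)), Add(Add(B, 88), -115)), Rational(1, 2)) = Pow(Add(Add(-111, Mul(-1, Rational(53, 32))), Add(Add(107, 88), -115)), Rational(1, 2)) = Pow(Add(Add(-111, Rational(-53, 32)), Add(195, -115)), Rational(1, 2)) = Pow(Add(Rational(-3605, 32), 80), Rational(1, 2)) = Pow(Rational(-1045, 32), Rational(1, 2)) = Mul(Rational(1, 8), I, Pow(2090, Rational(1, 2)))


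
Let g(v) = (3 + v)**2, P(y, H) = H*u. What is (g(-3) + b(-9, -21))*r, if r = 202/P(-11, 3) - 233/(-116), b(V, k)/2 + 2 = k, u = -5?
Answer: 458551/870 ≈ 527.07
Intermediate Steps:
b(V, k) = -4 + 2*k
P(y, H) = -5*H (P(y, H) = H*(-5) = -5*H)
r = -19937/1740 (r = 202/((-5*3)) - 233/(-116) = 202/(-15) - 233*(-1/116) = 202*(-1/15) + 233/116 = -202/15 + 233/116 = -19937/1740 ≈ -11.458)
(g(-3) + b(-9, -21))*r = ((3 - 3)**2 + (-4 + 2*(-21)))*(-19937/1740) = (0**2 + (-4 - 42))*(-19937/1740) = (0 - 46)*(-19937/1740) = -46*(-19937/1740) = 458551/870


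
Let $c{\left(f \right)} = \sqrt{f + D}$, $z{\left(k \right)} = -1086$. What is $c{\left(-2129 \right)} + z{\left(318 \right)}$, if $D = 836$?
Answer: $-1086 + i \sqrt{1293} \approx -1086.0 + 35.958 i$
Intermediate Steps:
$c{\left(f \right)} = \sqrt{836 + f}$ ($c{\left(f \right)} = \sqrt{f + 836} = \sqrt{836 + f}$)
$c{\left(-2129 \right)} + z{\left(318 \right)} = \sqrt{836 - 2129} - 1086 = \sqrt{-1293} - 1086 = i \sqrt{1293} - 1086 = -1086 + i \sqrt{1293}$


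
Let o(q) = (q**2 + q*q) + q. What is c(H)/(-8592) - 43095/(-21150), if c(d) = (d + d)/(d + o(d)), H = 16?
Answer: 23313359/11441680 ≈ 2.0376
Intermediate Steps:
o(q) = q + 2*q**2 (o(q) = (q**2 + q**2) + q = 2*q**2 + q = q + 2*q**2)
c(d) = 2*d/(d + d*(1 + 2*d)) (c(d) = (d + d)/(d + d*(1 + 2*d)) = (2*d)/(d + d*(1 + 2*d)) = 2*d/(d + d*(1 + 2*d)))
c(H)/(-8592) - 43095/(-21150) = 1/((1 + 16)*(-8592)) - 43095/(-21150) = -1/8592/17 - 43095*(-1/21150) = (1/17)*(-1/8592) + 2873/1410 = -1/146064 + 2873/1410 = 23313359/11441680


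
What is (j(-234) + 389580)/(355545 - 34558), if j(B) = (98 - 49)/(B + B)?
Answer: 182323391/150221916 ≈ 1.2137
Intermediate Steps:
j(B) = 49/(2*B) (j(B) = 49/((2*B)) = 49*(1/(2*B)) = 49/(2*B))
(j(-234) + 389580)/(355545 - 34558) = ((49/2)/(-234) + 389580)/(355545 - 34558) = ((49/2)*(-1/234) + 389580)/320987 = (-49/468 + 389580)*(1/320987) = (182323391/468)*(1/320987) = 182323391/150221916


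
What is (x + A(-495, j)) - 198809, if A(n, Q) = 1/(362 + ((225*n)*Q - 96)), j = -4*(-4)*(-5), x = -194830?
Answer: -3507428197973/8910266 ≈ -3.9364e+5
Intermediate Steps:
j = -80 (j = 16*(-5) = -80)
A(n, Q) = 1/(266 + 225*Q*n) (A(n, Q) = 1/(362 + (225*Q*n - 96)) = 1/(362 + (-96 + 225*Q*n)) = 1/(266 + 225*Q*n))
(x + A(-495, j)) - 198809 = (-194830 + 1/(266 + 225*(-80)*(-495))) - 198809 = (-194830 + 1/(266 + 8910000)) - 198809 = (-194830 + 1/8910266) - 198809 = -1735987124779/8910266 - 198809 = -3507428197973/8910266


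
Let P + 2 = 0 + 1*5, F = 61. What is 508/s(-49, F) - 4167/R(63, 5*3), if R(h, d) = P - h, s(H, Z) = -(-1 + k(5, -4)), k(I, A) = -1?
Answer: 6469/20 ≈ 323.45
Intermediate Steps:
P = 3 (P = -2 + (0 + 1*5) = -2 + (0 + 5) = -2 + 5 = 3)
s(H, Z) = 2 (s(H, Z) = -(-1 - 1) = -1*(-2) = 2)
R(h, d) = 3 - h
508/s(-49, F) - 4167/R(63, 5*3) = 508/2 - 4167/(3 - 1*63) = 508*(½) - 4167/(3 - 63) = 254 - 4167/(-60) = 254 - 4167*(-1/60) = 254 + 1389/20 = 6469/20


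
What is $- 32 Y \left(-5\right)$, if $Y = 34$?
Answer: $5440$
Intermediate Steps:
$- 32 Y \left(-5\right) = \left(-32\right) 34 \left(-5\right) = \left(-1088\right) \left(-5\right) = 5440$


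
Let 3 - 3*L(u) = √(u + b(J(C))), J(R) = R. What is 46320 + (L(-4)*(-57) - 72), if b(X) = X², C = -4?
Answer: 46191 + 38*√3 ≈ 46257.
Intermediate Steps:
L(u) = 1 - √(16 + u)/3 (L(u) = 1 - √(u + (-4)²)/3 = 1 - √(u + 16)/3 = 1 - √(16 + u)/3)
46320 + (L(-4)*(-57) - 72) = 46320 + ((1 - √(16 - 4)/3)*(-57) - 72) = 46320 + ((1 - 2*√3/3)*(-57) - 72) = 46320 + ((-57 + 38*√3) - 72) = 46320 + (-129 + 38*√3) = 46191 + 38*√3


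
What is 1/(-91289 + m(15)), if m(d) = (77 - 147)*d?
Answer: -1/92339 ≈ -1.0830e-5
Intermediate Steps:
m(d) = -70*d
1/(-91289 + m(15)) = 1/(-91289 - 70*15) = 1/(-91289 - 1050) = 1/(-92339) = -1/92339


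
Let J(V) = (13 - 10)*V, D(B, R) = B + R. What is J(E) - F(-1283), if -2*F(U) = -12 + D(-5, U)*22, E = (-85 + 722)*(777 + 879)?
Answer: 3150442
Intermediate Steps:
E = 1054872 (E = 637*1656 = 1054872)
F(U) = 61 - 11*U (F(U) = -(-12 + (-5 + U)*22)/2 = -(-12 + (-110 + 22*U))/2 = -(-122 + 22*U)/2 = 61 - 11*U)
J(V) = 3*V
J(E) - F(-1283) = 3*1054872 - (61 - 11*(-1283)) = 3164616 - (61 + 14113) = 3164616 - 1*14174 = 3164616 - 14174 = 3150442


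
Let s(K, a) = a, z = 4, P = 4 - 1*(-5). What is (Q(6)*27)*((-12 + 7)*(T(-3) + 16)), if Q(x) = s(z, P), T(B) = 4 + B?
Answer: -20655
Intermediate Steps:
P = 9 (P = 4 + 5 = 9)
Q(x) = 9
(Q(6)*27)*((-12 + 7)*(T(-3) + 16)) = (9*27)*((-12 + 7)*((4 - 3) + 16)) = 243*(-5*(1 + 16)) = 243*(-5*17) = 243*(-85) = -20655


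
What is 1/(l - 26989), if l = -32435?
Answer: -1/59424 ≈ -1.6828e-5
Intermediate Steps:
1/(l - 26989) = 1/(-32435 - 26989) = 1/(-59424) = -1/59424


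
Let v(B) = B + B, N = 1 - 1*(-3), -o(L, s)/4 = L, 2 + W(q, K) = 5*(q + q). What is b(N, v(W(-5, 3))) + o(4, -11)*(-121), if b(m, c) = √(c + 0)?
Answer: 1936 + 2*I*√26 ≈ 1936.0 + 10.198*I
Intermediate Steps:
W(q, K) = -2 + 10*q (W(q, K) = -2 + 5*(q + q) = -2 + 5*(2*q) = -2 + 10*q)
o(L, s) = -4*L
N = 4 (N = 1 + 3 = 4)
v(B) = 2*B
b(m, c) = √c
b(N, v(W(-5, 3))) + o(4, -11)*(-121) = √(2*(-2 + 10*(-5))) - 4*4*(-121) = √(2*(-2 - 50)) - 16*(-121) = √(2*(-52)) + 1936 = √(-104) + 1936 = 2*I*√26 + 1936 = 1936 + 2*I*√26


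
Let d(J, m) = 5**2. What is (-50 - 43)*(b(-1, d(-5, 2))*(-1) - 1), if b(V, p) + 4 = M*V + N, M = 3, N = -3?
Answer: -837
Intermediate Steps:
d(J, m) = 25
b(V, p) = -7 + 3*V (b(V, p) = -4 + (3*V - 3) = -4 + (-3 + 3*V) = -7 + 3*V)
(-50 - 43)*(b(-1, d(-5, 2))*(-1) - 1) = (-50 - 43)*((-7 + 3*(-1))*(-1) - 1) = -93*((-7 - 3)*(-1) - 1) = -93*(-10*(-1) - 1) = -93*(10 - 1) = -93*9 = -837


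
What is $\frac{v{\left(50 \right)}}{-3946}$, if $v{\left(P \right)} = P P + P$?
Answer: $- \frac{1275}{1973} \approx -0.64622$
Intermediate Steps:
$v{\left(P \right)} = P + P^{2}$ ($v{\left(P \right)} = P^{2} + P = P + P^{2}$)
$\frac{v{\left(50 \right)}}{-3946} = \frac{50 \left(1 + 50\right)}{-3946} = 50 \cdot 51 \left(- \frac{1}{3946}\right) = 2550 \left(- \frac{1}{3946}\right) = - \frac{1275}{1973}$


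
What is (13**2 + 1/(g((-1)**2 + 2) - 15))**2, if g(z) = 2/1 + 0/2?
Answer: 4822416/169 ≈ 28535.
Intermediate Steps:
g(z) = 2 (g(z) = 2*1 + 0*(1/2) = 2 + 0 = 2)
(13**2 + 1/(g((-1)**2 + 2) - 15))**2 = (13**2 + 1/(2 - 15))**2 = (169 + 1/(-13))**2 = (169 - 1/13)**2 = (2196/13)**2 = 4822416/169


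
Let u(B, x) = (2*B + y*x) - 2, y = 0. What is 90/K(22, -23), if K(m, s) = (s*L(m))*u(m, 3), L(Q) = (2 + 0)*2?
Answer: -15/644 ≈ -0.023292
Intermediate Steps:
u(B, x) = -2 + 2*B (u(B, x) = (2*B + 0*x) - 2 = (2*B + 0) - 2 = 2*B - 2 = -2 + 2*B)
L(Q) = 4 (L(Q) = 2*2 = 4)
K(m, s) = 4*s*(-2 + 2*m) (K(m, s) = (s*4)*(-2 + 2*m) = (4*s)*(-2 + 2*m) = 4*s*(-2 + 2*m))
90/K(22, -23) = 90/((8*(-23)*(-1 + 22))) = 90/((8*(-23)*21)) = 90/(-3864) = 90*(-1/3864) = -15/644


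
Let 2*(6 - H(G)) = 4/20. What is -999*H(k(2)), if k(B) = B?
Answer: -58941/10 ≈ -5894.1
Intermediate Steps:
H(G) = 59/10 (H(G) = 6 - 2/20 = 6 - 1/2*1/5 = 6 - 1/10 = 59/10)
-999*H(k(2)) = -999*59/10 = -58941/10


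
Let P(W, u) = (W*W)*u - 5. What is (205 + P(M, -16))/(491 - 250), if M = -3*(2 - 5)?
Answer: -1096/241 ≈ -4.5477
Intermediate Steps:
M = 9 (M = -3*(-3) = 9)
P(W, u) = -5 + u*W² (P(W, u) = W²*u - 5 = u*W² - 5 = -5 + u*W²)
(205 + P(M, -16))/(491 - 250) = (205 + (-5 - 16*9²))/(491 - 250) = (205 + (-5 - 16*81))/241 = (205 + (-5 - 1296))*(1/241) = (205 - 1301)*(1/241) = -1096*1/241 = -1096/241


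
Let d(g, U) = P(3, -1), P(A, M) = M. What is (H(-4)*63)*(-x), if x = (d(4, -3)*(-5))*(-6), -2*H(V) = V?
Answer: 3780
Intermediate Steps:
d(g, U) = -1
H(V) = -V/2
x = -30 (x = -1*(-5)*(-6) = 5*(-6) = -30)
(H(-4)*63)*(-x) = (-½*(-4)*63)*(-1*(-30)) = (2*63)*30 = 126*30 = 3780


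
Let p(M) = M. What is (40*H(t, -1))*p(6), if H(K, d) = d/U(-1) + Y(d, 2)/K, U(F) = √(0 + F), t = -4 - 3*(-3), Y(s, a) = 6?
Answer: 288 + 240*I ≈ 288.0 + 240.0*I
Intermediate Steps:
t = 5 (t = -4 + 9 = 5)
U(F) = √F
H(K, d) = 6/K - I*d (H(K, d) = d/(√(-1)) + 6/K = d/I + 6/K = d*(-I) + 6/K = -I*d + 6/K = 6/K - I*d)
(40*H(t, -1))*p(6) = (40*(6/5 - 1*I*(-1)))*6 = (40*(6*(⅕) + I))*6 = (40*(6/5 + I))*6 = (48 + 40*I)*6 = 288 + 240*I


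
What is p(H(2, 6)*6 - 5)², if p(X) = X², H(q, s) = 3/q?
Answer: 256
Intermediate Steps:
p(H(2, 6)*6 - 5)² = (((3/2)*6 - 5)²)² = ((9 - 5)²)² = (4²)² = 16² = 256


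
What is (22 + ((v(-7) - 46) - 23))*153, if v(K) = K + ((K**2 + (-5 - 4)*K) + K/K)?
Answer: 9027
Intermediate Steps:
v(K) = 1 + K**2 - 8*K (v(K) = K + ((K**2 - 9*K) + 1) = K + (1 + K**2 - 9*K) = 1 + K**2 - 8*K)
(22 + ((v(-7) - 46) - 23))*153 = (22 + (((1 + (-7)**2 - 8*(-7)) - 46) - 23))*153 = (22 + (((1 + 49 + 56) - 46) - 23))*153 = (22 + ((106 - 46) - 23))*153 = (22 + (60 - 23))*153 = (22 + 37)*153 = 59*153 = 9027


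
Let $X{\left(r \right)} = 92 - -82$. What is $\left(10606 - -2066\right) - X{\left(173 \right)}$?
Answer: $12498$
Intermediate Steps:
$X{\left(r \right)} = 174$ ($X{\left(r \right)} = 92 + 82 = 174$)
$\left(10606 - -2066\right) - X{\left(173 \right)} = \left(10606 - -2066\right) - 174 = \left(10606 + 2066\right) - 174 = 12672 - 174 = 12498$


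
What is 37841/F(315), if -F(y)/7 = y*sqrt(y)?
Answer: -37841*sqrt(35)/231525 ≈ -0.96694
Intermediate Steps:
F(y) = -7*y**(3/2) (F(y) = -7*y*sqrt(y) = -7*y**(3/2))
37841/F(315) = 37841/((-6615*sqrt(35))) = 37841*(-sqrt(35)/231525) = -37841*sqrt(35)/231525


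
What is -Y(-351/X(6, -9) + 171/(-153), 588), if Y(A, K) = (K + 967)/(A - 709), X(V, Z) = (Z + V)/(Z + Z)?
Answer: 26435/47874 ≈ 0.55218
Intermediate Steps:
X(V, Z) = (V + Z)/(2*Z) (X(V, Z) = (V + Z)/((2*Z)) = (V + Z)*(1/(2*Z)) = (V + Z)/(2*Z))
Y(A, K) = (967 + K)/(-709 + A)
-Y(-351/X(6, -9) + 171/(-153), 588) = -(967 + 588)/(-709 + (-351*(-18/(6 - 9)) + 171/(-153))) = -1555/(-709 + (-351/((½)*(-⅑)*(-3)) + 171*(-1/153))) = -1555/(-709 + (-351/⅙ - 19/17)) = -1555/(-709 + (-351*6 - 19/17)) = -1555/(-709 + (-2106 - 19/17)) = -1555/(-709 - 35821/17) = -1555/(-47874/17) = -(-17)*1555/47874 = -1*(-26435/47874) = 26435/47874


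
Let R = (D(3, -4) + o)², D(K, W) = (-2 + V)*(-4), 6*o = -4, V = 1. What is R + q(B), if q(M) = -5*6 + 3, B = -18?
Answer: -143/9 ≈ -15.889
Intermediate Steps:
o = -⅔ (o = (⅙)*(-4) = -⅔ ≈ -0.66667)
D(K, W) = 4 (D(K, W) = (-2 + 1)*(-4) = -1*(-4) = 4)
q(M) = -27 (q(M) = -30 + 3 = -27)
R = 100/9 (R = (4 - ⅔)² = (10/3)² = 100/9 ≈ 11.111)
R + q(B) = 100/9 - 27 = -143/9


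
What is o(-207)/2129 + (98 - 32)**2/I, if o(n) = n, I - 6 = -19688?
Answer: -6674049/20951489 ≈ -0.31855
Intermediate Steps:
I = -19682 (I = 6 - 19688 = -19682)
o(-207)/2129 + (98 - 32)**2/I = -207/2129 + (98 - 32)**2/(-19682) = -207*1/2129 + 66**2*(-1/19682) = -207/2129 + 4356*(-1/19682) = -207/2129 - 2178/9841 = -6674049/20951489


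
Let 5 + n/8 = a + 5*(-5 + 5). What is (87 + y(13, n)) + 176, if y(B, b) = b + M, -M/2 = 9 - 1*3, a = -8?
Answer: 147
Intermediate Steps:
M = -12 (M = -2*(9 - 1*3) = -2*(9 - 3) = -2*6 = -12)
n = -104 (n = -40 + 8*(-8 + 5*(-5 + 5)) = -40 + 8*(-8 + 5*0) = -40 + 8*(-8 + 0) = -40 + 8*(-8) = -40 - 64 = -104)
y(B, b) = -12 + b (y(B, b) = b - 12 = -12 + b)
(87 + y(13, n)) + 176 = (87 + (-12 - 104)) + 176 = (87 - 116) + 176 = -29 + 176 = 147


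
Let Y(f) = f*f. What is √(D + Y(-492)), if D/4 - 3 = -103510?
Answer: 2*I*√42991 ≈ 414.69*I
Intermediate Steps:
Y(f) = f²
D = -414028 (D = 12 + 4*(-103510) = 12 - 414040 = -414028)
√(D + Y(-492)) = √(-414028 + (-492)²) = √(-414028 + 242064) = √(-171964) = 2*I*√42991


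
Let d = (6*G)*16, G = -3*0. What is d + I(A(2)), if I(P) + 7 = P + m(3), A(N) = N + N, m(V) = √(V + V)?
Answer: -3 + √6 ≈ -0.55051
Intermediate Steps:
G = 0
m(V) = √2*√V (m(V) = √(2*V) = √2*√V)
A(N) = 2*N
I(P) = -7 + P + √6 (I(P) = -7 + (P + √2*√3) = -7 + (P + √6) = -7 + P + √6)
d = 0 (d = (6*0)*16 = 0*16 = 0)
d + I(A(2)) = 0 + (-7 + 2*2 + √6) = 0 + (-7 + 4 + √6) = 0 + (-3 + √6) = -3 + √6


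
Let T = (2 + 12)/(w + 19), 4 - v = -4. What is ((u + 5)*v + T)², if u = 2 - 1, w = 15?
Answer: 677329/289 ≈ 2343.7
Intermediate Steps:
v = 8 (v = 4 - 1*(-4) = 4 + 4 = 8)
u = 1
T = 7/17 (T = (2 + 12)/(15 + 19) = 14/34 = 14*(1/34) = 7/17 ≈ 0.41176)
((u + 5)*v + T)² = ((1 + 5)*8 + 7/17)² = (6*8 + 7/17)² = (48 + 7/17)² = (823/17)² = 677329/289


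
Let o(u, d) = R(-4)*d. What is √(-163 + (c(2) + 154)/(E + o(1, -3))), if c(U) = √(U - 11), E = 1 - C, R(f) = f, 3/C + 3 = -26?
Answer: √(-5460030 + 8265*I)/190 ≈ 0.0093081 + 12.298*I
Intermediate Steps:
C = -3/29 (C = 3/(-3 - 26) = 3/(-29) = 3*(-1/29) = -3/29 ≈ -0.10345)
E = 32/29 (E = 1 - 1*(-3/29) = 1 + 3/29 = 32/29 ≈ 1.1034)
c(U) = √(-11 + U)
o(u, d) = -4*d
√(-163 + (c(2) + 154)/(E + o(1, -3))) = √(-163 + (√(-11 + 2) + 154)/(32/29 - 4*(-3))) = √(-163 + (√(-9) + 154)/(32/29 + 12)) = √(-163 + (3*I + 154)/(380/29)) = √(-163 + (154 + 3*I)*(29/380)) = √(-163 + (2233/190 + 87*I/380)) = √(-28737/190 + 87*I/380)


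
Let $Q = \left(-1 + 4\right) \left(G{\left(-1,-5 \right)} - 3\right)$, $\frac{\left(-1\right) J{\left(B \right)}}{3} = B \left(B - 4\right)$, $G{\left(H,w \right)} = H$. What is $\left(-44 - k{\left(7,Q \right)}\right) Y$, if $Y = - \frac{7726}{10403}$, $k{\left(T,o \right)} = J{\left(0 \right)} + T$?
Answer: $\frac{394026}{10403} \approx 37.876$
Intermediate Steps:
$J{\left(B \right)} = - 3 B \left(-4 + B\right)$ ($J{\left(B \right)} = - 3 B \left(B - 4\right) = - 3 B \left(-4 + B\right)$)
$Q = -12$ ($Q = \left(-1 + 4\right) \left(-1 - 3\right) = 3 \left(-4\right) = -12$)
$k{\left(T,o \right)} = T$ ($k{\left(T,o \right)} = 3 \cdot 0 \left(4 - 0\right) + T = 3 \cdot 0 \left(4 + 0\right) + T = 3 \cdot 0 \cdot 4 + T = 0 + T = T$)
$Y = - \frac{7726}{10403}$ ($Y = \left(-7726\right) \frac{1}{10403} = - \frac{7726}{10403} \approx -0.74267$)
$\left(-44 - k{\left(7,Q \right)}\right) Y = \left(-44 - 7\right) \left(- \frac{7726}{10403}\right) = \left(-51\right) \left(- \frac{7726}{10403}\right) = \frac{394026}{10403}$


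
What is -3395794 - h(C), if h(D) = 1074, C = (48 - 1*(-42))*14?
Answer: -3396868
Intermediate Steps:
C = 1260 (C = (48 + 42)*14 = 90*14 = 1260)
-3395794 - h(C) = -3395794 - 1*1074 = -3395794 - 1074 = -3396868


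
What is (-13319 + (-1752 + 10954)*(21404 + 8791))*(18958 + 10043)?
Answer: 8057668900071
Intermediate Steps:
(-13319 + (-1752 + 10954)*(21404 + 8791))*(18958 + 10043) = (-13319 + 9202*30195)*29001 = (-13319 + 277854390)*29001 = 277841071*29001 = 8057668900071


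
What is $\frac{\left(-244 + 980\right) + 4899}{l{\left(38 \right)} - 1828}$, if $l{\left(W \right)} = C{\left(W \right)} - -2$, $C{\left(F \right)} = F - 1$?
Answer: $- \frac{5635}{1789} \approx -3.1498$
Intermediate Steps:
$C{\left(F \right)} = -1 + F$
$l{\left(W \right)} = 1 + W$ ($l{\left(W \right)} = \left(-1 + W\right) - -2 = \left(-1 + W\right) + 2 = 1 + W$)
$\frac{\left(-244 + 980\right) + 4899}{l{\left(38 \right)} - 1828} = \frac{\left(-244 + 980\right) + 4899}{\left(1 + 38\right) - 1828} = \frac{736 + 4899}{39 - 1828} = \frac{5635}{-1789} = 5635 \left(- \frac{1}{1789}\right) = - \frac{5635}{1789}$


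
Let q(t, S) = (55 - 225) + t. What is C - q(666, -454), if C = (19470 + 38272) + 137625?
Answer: 194871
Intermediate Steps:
C = 195367 (C = 57742 + 137625 = 195367)
q(t, S) = -170 + t
C - q(666, -454) = 195367 - (-170 + 666) = 195367 - 1*496 = 195367 - 496 = 194871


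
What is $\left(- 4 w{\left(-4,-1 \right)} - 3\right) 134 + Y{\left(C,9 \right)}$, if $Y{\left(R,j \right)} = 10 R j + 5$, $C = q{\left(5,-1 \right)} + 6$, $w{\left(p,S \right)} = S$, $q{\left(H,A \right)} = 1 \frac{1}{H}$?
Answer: $697$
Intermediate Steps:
$q{\left(H,A \right)} = \frac{1}{H}$
$C = \frac{31}{5}$ ($C = \frac{1}{5} + 6 = \frac{31}{5} \approx 6.2$)
$Y{\left(R,j \right)} = 5 + 10 R j$ ($Y{\left(R,j \right)} = 10 R j + 5 = 5 + 10 R j$)
$\left(- 4 w{\left(-4,-1 \right)} - 3\right) 134 + Y{\left(C,9 \right)} = \left(\left(-4\right) \left(-1\right) - 3\right) 134 + \left(5 + 10 \cdot \frac{31}{5} \cdot 9\right) = \left(4 - 3\right) 134 + \left(5 + 558\right) = 1 \cdot 134 + 563 = 134 + 563 = 697$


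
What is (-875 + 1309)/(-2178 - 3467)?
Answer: -434/5645 ≈ -0.076882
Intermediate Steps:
(-875 + 1309)/(-2178 - 3467) = 434/(-5645) = 434*(-1/5645) = -434/5645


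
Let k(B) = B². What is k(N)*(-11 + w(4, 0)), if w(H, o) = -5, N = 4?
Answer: -256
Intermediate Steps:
k(N)*(-11 + w(4, 0)) = 4²*(-11 - 5) = 16*(-16) = -256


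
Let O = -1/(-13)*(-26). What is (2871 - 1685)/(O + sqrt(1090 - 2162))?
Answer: -593/269 - 1186*I*sqrt(67)/269 ≈ -2.2045 - 36.089*I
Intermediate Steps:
O = -2 (O = -1*(-1/13)*(-26) = (1/13)*(-26) = -2)
(2871 - 1685)/(O + sqrt(1090 - 2162)) = (2871 - 1685)/(-2 + sqrt(1090 - 2162)) = 1186/(-2 + sqrt(-1072)) = 1186/(-2 + 4*I*sqrt(67))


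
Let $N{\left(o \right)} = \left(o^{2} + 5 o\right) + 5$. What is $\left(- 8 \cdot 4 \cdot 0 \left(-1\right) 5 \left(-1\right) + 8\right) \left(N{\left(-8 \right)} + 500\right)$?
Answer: $4232$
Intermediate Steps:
$N{\left(o \right)} = 5 + o^{2} + 5 o$
$\left(- 8 \cdot 4 \cdot 0 \left(-1\right) 5 \left(-1\right) + 8\right) \left(N{\left(-8 \right)} + 500\right) = \left(- 8 \cdot 4 \cdot 0 \left(-1\right) 5 \left(-1\right) + 8\right) \left(\left(5 + \left(-8\right)^{2} + 5 \left(-8\right)\right) + 500\right) = \left(- 8 \cdot 0 \left(\left(-5\right) \left(-1\right)\right) + 8\right) \left(\left(5 + 64 - 40\right) + 500\right) = \left(- 8 \cdot 0 \cdot 5 + 8\right) \left(29 + 500\right) = \left(\left(-8\right) 0 + 8\right) 529 = \left(0 + 8\right) 529 = 8 \cdot 529 = 4232$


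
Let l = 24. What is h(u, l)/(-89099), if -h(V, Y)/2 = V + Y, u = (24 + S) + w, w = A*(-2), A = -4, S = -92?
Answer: -72/89099 ≈ -0.00080809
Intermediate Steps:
w = 8 (w = -4*(-2) = 8)
u = -60 (u = (24 - 92) + 8 = -68 + 8 = -60)
h(V, Y) = -2*V - 2*Y (h(V, Y) = -2*(V + Y) = -2*V - 2*Y)
h(u, l)/(-89099) = (-2*(-60) - 2*24)/(-89099) = (120 - 48)*(-1/89099) = 72*(-1/89099) = -72/89099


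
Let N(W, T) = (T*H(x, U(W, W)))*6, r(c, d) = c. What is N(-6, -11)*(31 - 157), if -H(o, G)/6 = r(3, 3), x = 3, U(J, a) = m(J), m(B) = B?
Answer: -149688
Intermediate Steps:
U(J, a) = J
H(o, G) = -18 (H(o, G) = -6*3 = -18)
N(W, T) = -108*T (N(W, T) = (T*(-18))*6 = -18*T*6 = -108*T)
N(-6, -11)*(31 - 157) = (-108*(-11))*(31 - 157) = 1188*(-126) = -149688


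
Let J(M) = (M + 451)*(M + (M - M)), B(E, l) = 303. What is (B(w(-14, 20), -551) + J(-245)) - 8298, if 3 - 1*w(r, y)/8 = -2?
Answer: -58465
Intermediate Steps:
w(r, y) = 40 (w(r, y) = 24 - 8*(-2) = 24 + 16 = 40)
J(M) = M*(451 + M) (J(M) = (451 + M)*(M + 0) = (451 + M)*M = M*(451 + M))
(B(w(-14, 20), -551) + J(-245)) - 8298 = (303 - 245*(451 - 245)) - 8298 = (303 - 245*206) - 8298 = (303 - 50470) - 8298 = -50167 - 8298 = -58465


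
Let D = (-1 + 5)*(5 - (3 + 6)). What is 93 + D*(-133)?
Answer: 2221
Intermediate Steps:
D = -16 (D = 4*(5 - 1*9) = 4*(5 - 9) = 4*(-4) = -16)
93 + D*(-133) = 93 - 16*(-133) = 93 + 2128 = 2221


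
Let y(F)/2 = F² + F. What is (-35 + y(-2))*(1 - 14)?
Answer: 403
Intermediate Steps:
y(F) = 2*F + 2*F² (y(F) = 2*(F² + F) = 2*(F + F²) = 2*F + 2*F²)
(-35 + y(-2))*(1 - 14) = (-35 + 2*(-2)*(1 - 2))*(1 - 14) = (-35 + 2*(-2)*(-1))*(-13) = (-35 + 4)*(-13) = -31*(-13) = 403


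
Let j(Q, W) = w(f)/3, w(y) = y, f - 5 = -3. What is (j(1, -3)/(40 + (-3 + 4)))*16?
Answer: 32/123 ≈ 0.26016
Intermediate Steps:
f = 2 (f = 5 - 3 = 2)
j(Q, W) = ⅔ (j(Q, W) = 2/3 = 2*(⅓) = ⅔)
(j(1, -3)/(40 + (-3 + 4)))*16 = (2/(3*(40 + (-3 + 4))))*16 = (2/(3*(40 + 1)))*16 = ((⅔)/41)*16 = ((⅔)*(1/41))*16 = (2/123)*16 = 32/123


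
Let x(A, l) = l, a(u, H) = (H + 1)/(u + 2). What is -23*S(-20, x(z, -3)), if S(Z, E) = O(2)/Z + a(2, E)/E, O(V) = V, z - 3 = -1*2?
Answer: -23/15 ≈ -1.5333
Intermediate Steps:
a(u, H) = (1 + H)/(2 + u)
z = 1 (z = 3 - 1*2 = 3 - 2 = 1)
S(Z, E) = 2/Z + (¼ + E/4)/E (S(Z, E) = 2/Z + ((1 + E)/(2 + 2))/E = 2/Z + ((1 + E)/4)/E = 2/Z + (¼ + E/4)/E)
-23*S(-20, x(z, -3)) = -23*(¼ + 2/(-20) + (¼)/(-3)) = -23*(¼ + 2*(-1/20) + (¼)*(-⅓)) = -23*(¼ - ⅒ - 1/12) = -23*1/15 = -23/15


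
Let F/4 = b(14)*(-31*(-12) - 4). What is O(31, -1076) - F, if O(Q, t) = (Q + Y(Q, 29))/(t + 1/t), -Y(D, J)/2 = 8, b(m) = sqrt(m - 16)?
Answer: -16140/1157777 - 1472*I*sqrt(2) ≈ -0.013941 - 2081.7*I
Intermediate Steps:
b(m) = sqrt(-16 + m)
Y(D, J) = -16 (Y(D, J) = -2*8 = -16)
O(Q, t) = (-16 + Q)/(t + 1/t) (O(Q, t) = (Q - 16)/(t + 1/t) = (-16 + Q)/(t + 1/t))
F = 1472*I*sqrt(2) (F = 4*(sqrt(-16 + 14)*(-31*(-12) - 4)) = 4*(sqrt(-2)*(372 - 4)) = 4*((I*sqrt(2))*368) = 4*(368*I*sqrt(2)) = 1472*I*sqrt(2) ≈ 2081.7*I)
O(31, -1076) - F = -1076*(-16 + 31)/(1 + (-1076)**2) - 1472*I*sqrt(2) = -1076*15/(1 + 1157776) - 1472*I*sqrt(2) = -1076*15/1157777 - 1472*I*sqrt(2) = -1076*1/1157777*15 - 1472*I*sqrt(2) = -16140/1157777 - 1472*I*sqrt(2)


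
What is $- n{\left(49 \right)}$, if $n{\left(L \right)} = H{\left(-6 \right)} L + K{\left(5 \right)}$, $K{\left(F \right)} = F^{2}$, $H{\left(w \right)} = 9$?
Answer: $-466$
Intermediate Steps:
$n{\left(L \right)} = 25 + 9 L$ ($n{\left(L \right)} = 9 L + 5^{2} = 9 L + 25 = 25 + 9 L$)
$- n{\left(49 \right)} = - (25 + 9 \cdot 49) = - (25 + 441) = \left(-1\right) 466 = -466$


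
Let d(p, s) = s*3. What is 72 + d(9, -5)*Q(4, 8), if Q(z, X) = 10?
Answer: -78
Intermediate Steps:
d(p, s) = 3*s
72 + d(9, -5)*Q(4, 8) = 72 + (3*(-5))*10 = 72 - 15*10 = 72 - 150 = -78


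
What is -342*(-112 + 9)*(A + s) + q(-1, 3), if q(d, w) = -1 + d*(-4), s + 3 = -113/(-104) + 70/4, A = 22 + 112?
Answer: 274005597/52 ≈ 5.2693e+6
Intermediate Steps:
A = 134
s = 1621/104 (s = -3 + (-113/(-104) + 70/4) = -3 + (-113*(-1/104) + 70*(¼)) = -3 + (113/104 + 35/2) = -3 + 1933/104 = 1621/104 ≈ 15.587)
q(d, w) = -1 - 4*d
-342*(-112 + 9)*(A + s) + q(-1, 3) = -342*(-112 + 9)*(134 + 1621/104) + (-1 - 4*(-1)) = -(-35226)*15557/104 + (-1 + 4) = -342*(-1602371/104) + 3 = 274005441/52 + 3 = 274005597/52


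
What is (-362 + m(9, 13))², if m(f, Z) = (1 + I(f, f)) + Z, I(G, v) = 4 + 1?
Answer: 117649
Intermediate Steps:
I(G, v) = 5
m(f, Z) = 6 + Z (m(f, Z) = (1 + 5) + Z = 6 + Z)
(-362 + m(9, 13))² = (-362 + (6 + 13))² = (-362 + 19)² = (-343)² = 117649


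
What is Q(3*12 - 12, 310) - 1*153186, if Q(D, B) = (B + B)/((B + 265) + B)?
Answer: -27113798/177 ≈ -1.5319e+5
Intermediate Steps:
Q(D, B) = 2*B/(265 + 2*B) (Q(D, B) = (2*B)/((265 + B) + B) = (2*B)/(265 + 2*B) = 2*B/(265 + 2*B))
Q(3*12 - 12, 310) - 1*153186 = 2*310/(265 + 2*310) - 1*153186 = 2*310/(265 + 620) - 153186 = 2*310/885 - 153186 = 2*310*(1/885) - 153186 = 124/177 - 153186 = -27113798/177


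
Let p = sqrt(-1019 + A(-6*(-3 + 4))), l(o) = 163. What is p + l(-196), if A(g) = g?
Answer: 163 + 5*I*sqrt(41) ≈ 163.0 + 32.016*I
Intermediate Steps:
p = 5*I*sqrt(41) (p = sqrt(-1019 - 6*(-3 + 4)) = sqrt(-1019 - 6*1) = sqrt(-1019 - 6) = sqrt(-1025) = 5*I*sqrt(41) ≈ 32.016*I)
p + l(-196) = 5*I*sqrt(41) + 163 = 163 + 5*I*sqrt(41)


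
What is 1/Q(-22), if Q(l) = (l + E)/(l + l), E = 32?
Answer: -22/5 ≈ -4.4000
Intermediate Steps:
Q(l) = (32 + l)/(2*l) (Q(l) = (l + 32)/(l + l) = (32 + l)/((2*l)) = (32 + l)*(1/(2*l)) = (32 + l)/(2*l))
1/Q(-22) = 1/((½)*(32 - 22)/(-22)) = 1/((½)*(-1/22)*10) = 1/(-5/22) = -22/5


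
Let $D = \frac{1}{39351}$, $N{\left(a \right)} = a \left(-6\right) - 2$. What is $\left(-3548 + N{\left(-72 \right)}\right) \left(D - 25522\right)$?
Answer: $\frac{3131457977078}{39351} \approx 7.9578 \cdot 10^{7}$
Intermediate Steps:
$N{\left(a \right)} = -2 - 6 a$ ($N{\left(a \right)} = - 6 a - 2 = -2 - 6 a$)
$D = \frac{1}{39351} \approx 2.5412 \cdot 10^{-5}$
$\left(-3548 + N{\left(-72 \right)}\right) \left(D - 25522\right) = \left(-3548 - -430\right) \left(\frac{1}{39351} - 25522\right) = \left(-3548 + \left(-2 + 432\right)\right) \left(- \frac{1004316221}{39351}\right) = \left(-3548 + 430\right) \left(- \frac{1004316221}{39351}\right) = \left(-3118\right) \left(- \frac{1004316221}{39351}\right) = \frac{3131457977078}{39351}$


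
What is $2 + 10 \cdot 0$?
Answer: $2$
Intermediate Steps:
$2 + 10 \cdot 0 = 2 + 0 = 2$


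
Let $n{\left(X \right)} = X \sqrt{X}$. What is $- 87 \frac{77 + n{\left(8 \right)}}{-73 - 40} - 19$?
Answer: $\frac{4552}{113} + \frac{1392 \sqrt{2}}{113} \approx 57.704$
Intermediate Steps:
$n{\left(X \right)} = X^{\frac{3}{2}}$
$- 87 \frac{77 + n{\left(8 \right)}}{-73 - 40} - 19 = - 87 \frac{77 + 8^{\frac{3}{2}}}{-73 - 40} - 19 = - 87 \frac{77 + 16 \sqrt{2}}{-113} - 19 = - 87 \left(77 + 16 \sqrt{2}\right) \left(- \frac{1}{113}\right) - 19 = - 87 \left(- \frac{77}{113} - \frac{16 \sqrt{2}}{113}\right) - 19 = \left(\frac{6699}{113} + \frac{1392 \sqrt{2}}{113}\right) - 19 = \frac{4552}{113} + \frac{1392 \sqrt{2}}{113}$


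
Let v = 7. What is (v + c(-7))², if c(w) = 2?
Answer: 81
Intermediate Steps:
(v + c(-7))² = (7 + 2)² = 9² = 81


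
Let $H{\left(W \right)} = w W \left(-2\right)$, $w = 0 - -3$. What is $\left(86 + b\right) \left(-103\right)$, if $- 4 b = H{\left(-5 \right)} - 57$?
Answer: $- \frac{38213}{4} \approx -9553.3$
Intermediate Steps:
$w = 3$ ($w = 0 + 3 = 3$)
$H{\left(W \right)} = - 6 W$ ($H{\left(W \right)} = 3 W \left(-2\right) = - 6 W$)
$b = \frac{27}{4}$ ($b = - \frac{\left(-6\right) \left(-5\right) - 57}{4} = - \frac{30 - 57}{4} = \left(- \frac{1}{4}\right) \left(-27\right) = \frac{27}{4} \approx 6.75$)
$\left(86 + b\right) \left(-103\right) = \left(86 + \frac{27}{4}\right) \left(-103\right) = \frac{371}{4} \left(-103\right) = - \frac{38213}{4}$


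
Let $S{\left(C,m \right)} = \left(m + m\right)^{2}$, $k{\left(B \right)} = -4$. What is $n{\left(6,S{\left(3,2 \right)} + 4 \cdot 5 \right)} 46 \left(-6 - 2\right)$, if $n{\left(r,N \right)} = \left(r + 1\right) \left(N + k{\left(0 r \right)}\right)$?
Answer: $-82432$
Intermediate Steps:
$S{\left(C,m \right)} = 4 m^{2}$ ($S{\left(C,m \right)} = \left(2 m\right)^{2} = 4 m^{2}$)
$n{\left(r,N \right)} = \left(1 + r\right) \left(-4 + N\right)$ ($n{\left(r,N \right)} = \left(r + 1\right) \left(N - 4\right) = \left(1 + r\right) \left(-4 + N\right)$)
$n{\left(6,S{\left(3,2 \right)} + 4 \cdot 5 \right)} 46 \left(-6 - 2\right) = \left(-4 + \left(4 \cdot 2^{2} + 4 \cdot 5\right) - 24 + \left(4 \cdot 2^{2} + 4 \cdot 5\right) 6\right) 46 \left(-6 - 2\right) = \left(-4 + \left(4 \cdot 4 + 20\right) - 24 + \left(4 \cdot 4 + 20\right) 6\right) 46 \left(-6 - 2\right) = \left(-4 + \left(16 + 20\right) - 24 + \left(16 + 20\right) 6\right) 46 \left(-8\right) = \left(-4 + 36 - 24 + 36 \cdot 6\right) 46 \left(-8\right) = \left(-4 + 36 - 24 + 216\right) 46 \left(-8\right) = 224 \cdot 46 \left(-8\right) = 10304 \left(-8\right) = -82432$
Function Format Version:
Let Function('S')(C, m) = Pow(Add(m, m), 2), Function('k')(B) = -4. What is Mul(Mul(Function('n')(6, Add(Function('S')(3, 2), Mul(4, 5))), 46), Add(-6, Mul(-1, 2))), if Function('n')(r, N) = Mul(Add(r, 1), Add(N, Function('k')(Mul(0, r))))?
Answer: -82432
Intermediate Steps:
Function('S')(C, m) = Mul(4, Pow(m, 2)) (Function('S')(C, m) = Pow(Mul(2, m), 2) = Mul(4, Pow(m, 2)))
Function('n')(r, N) = Mul(Add(1, r), Add(-4, N)) (Function('n')(r, N) = Mul(Add(r, 1), Add(N, -4)) = Mul(Add(1, r), Add(-4, N)))
Mul(Mul(Function('n')(6, Add(Function('S')(3, 2), Mul(4, 5))), 46), Add(-6, Mul(-1, 2))) = Mul(Mul(Add(-4, Add(Mul(4, Pow(2, 2)), Mul(4, 5)), Mul(-4, 6), Mul(Add(Mul(4, Pow(2, 2)), Mul(4, 5)), 6)), 46), Add(-6, Mul(-1, 2))) = Mul(Mul(Add(-4, Add(Mul(4, 4), 20), -24, Mul(Add(Mul(4, 4), 20), 6)), 46), Add(-6, -2)) = Mul(Mul(Add(-4, Add(16, 20), -24, Mul(Add(16, 20), 6)), 46), -8) = Mul(Mul(Add(-4, 36, -24, Mul(36, 6)), 46), -8) = Mul(Mul(Add(-4, 36, -24, 216), 46), -8) = Mul(Mul(224, 46), -8) = Mul(10304, -8) = -82432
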